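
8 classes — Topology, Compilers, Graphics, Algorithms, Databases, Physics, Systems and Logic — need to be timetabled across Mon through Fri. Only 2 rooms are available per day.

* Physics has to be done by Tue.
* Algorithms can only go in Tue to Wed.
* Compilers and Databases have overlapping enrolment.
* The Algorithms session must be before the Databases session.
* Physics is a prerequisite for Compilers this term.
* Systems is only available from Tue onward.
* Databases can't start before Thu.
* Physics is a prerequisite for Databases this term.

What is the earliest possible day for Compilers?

Tue

Precedence pushes Compilers to at least Tue.
Compilers at Tue is achievable: Databases=Thu; Logic=Thu; Physics=Mon; Topology=Mon; Compilers=Tue; Graphics=Wed; Algorithms=Tue; Systems=Wed.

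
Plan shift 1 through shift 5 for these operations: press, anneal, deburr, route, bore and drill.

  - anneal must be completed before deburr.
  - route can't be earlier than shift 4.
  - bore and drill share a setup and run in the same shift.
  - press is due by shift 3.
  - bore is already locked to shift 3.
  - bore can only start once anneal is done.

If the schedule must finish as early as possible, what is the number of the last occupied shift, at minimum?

shift 4

The precedence chain requires at least 2 distinct shifts.
route can't be placed before shift 4, so the schedule must run through at least shift 4.
4 works (last occupied shift: shift 4): for example anneal -> shift 1, drill -> shift 3, bore -> shift 3, deburr -> shift 2, route -> shift 4, press -> shift 1.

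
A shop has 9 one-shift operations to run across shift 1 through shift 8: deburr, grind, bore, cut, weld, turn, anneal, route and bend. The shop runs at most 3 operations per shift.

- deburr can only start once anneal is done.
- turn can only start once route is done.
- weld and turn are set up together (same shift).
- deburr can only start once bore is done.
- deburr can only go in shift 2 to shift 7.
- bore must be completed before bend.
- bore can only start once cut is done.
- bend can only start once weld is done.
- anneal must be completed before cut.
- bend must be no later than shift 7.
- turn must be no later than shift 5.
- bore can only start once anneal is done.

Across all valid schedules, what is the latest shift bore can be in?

shift 6

Precedence pushes bore to at least shift 3; downstream work caps bore at shift 6.
bore at shift 6 is achievable: bend -> shift 7; deburr -> shift 7; cut -> shift 2; weld -> shift 2; route -> shift 1; bore -> shift 6; anneal -> shift 1; grind -> shift 1; turn -> shift 2.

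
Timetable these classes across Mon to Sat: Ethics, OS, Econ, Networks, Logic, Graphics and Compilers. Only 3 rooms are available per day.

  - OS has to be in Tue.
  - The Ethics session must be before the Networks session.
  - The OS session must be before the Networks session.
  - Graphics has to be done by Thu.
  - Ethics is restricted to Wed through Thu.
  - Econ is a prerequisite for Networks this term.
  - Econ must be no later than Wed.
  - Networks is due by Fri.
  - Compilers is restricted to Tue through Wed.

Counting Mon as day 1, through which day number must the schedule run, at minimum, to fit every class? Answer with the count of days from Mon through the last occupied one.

4 days

The precedence chain requires at least 2 distinct days.
With at most 3 per day and 7 classes, at least 3 days are needed.
Propagating the time windows through the other constraints, Networks can't land before Thu — that is day 4 counting from Mon — so the schedule must run through at least 4 days.
4 works (last occupied day: Thu): for example OS=Tue, Logic=Mon, Econ=Mon, Networks=Thu, Graphics=Mon, Compilers=Tue, Ethics=Wed.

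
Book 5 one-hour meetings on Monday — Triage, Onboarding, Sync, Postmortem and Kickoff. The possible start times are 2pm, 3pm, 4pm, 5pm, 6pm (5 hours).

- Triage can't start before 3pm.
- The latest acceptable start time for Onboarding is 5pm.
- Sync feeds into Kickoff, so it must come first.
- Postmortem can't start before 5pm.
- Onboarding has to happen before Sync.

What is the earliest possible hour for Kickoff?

4pm

Precedence pushes Kickoff to at least 4pm.
Kickoff at 4pm is achievable: Triage in 3pm, Kickoff in 4pm, Sync in 3pm, Postmortem in 5pm, Onboarding in 2pm.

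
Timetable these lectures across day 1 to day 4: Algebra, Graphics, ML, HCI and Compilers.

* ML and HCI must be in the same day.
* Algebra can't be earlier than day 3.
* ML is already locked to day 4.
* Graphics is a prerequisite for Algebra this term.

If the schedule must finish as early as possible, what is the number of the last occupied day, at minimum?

The precedence chain requires at least 2 distinct days.
ML can't be placed before day 4, so the schedule must run through at least day 4.
4 works (last occupied day: day 4): for example Algebra=day 3; Graphics=day 1; HCI=day 4; Compilers=day 1; ML=day 4.

4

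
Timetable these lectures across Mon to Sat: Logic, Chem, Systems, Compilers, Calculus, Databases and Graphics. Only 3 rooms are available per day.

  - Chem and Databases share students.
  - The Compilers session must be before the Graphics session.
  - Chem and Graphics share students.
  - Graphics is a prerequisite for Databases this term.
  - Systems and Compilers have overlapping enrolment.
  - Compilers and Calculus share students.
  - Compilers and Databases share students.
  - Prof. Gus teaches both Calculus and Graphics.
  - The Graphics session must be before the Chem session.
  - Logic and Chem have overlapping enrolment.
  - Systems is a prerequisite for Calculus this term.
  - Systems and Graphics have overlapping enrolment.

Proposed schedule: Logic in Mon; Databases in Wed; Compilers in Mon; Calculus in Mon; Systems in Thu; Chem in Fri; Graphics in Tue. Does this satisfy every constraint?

Chem and Databases share students — holds.
Compilers and Databases share students — holds.
Compilers and Calculus share students — violated.
The Compilers session must be before the Graphics session — holds.
Only 3 rooms are available per day — holds.
Systems and Compilers have overlapping enrolment — holds.
Prof. Gus teaches both Calculus and Graphics — holds.
Systems is a prerequisite for Calculus this term — violated.
Graphics is a prerequisite for Databases this term — holds.
Chem and Graphics share students — holds.
The Graphics session must be before the Chem session — holds.
Systems and Graphics have overlapping enrolment — holds.
Logic and Chem have overlapping enrolment — holds.

Invalid. Compilers and Calculus share students.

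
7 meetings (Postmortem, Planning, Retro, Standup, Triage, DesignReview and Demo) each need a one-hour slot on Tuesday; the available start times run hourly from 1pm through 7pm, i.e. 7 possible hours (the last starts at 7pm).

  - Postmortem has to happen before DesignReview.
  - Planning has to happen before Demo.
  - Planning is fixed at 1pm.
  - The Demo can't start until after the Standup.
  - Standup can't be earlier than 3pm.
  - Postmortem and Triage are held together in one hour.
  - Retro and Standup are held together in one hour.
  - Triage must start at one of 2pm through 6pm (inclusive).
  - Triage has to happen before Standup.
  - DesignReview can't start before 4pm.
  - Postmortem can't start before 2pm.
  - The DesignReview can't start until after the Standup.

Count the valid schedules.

Splitting on Postmortem: it can be 2pm (30), 3pm (14), 4pm (5), 5pm (1). Listing each branch's schedules as (Planning, Retro, Standup, Triage, DesignReview, Demo):
Postmortem=2pm: (1pm,3pm,3pm,2pm,4pm,4pm) (1pm,3pm,3pm,2pm,4pm,5pm) (1pm,3pm,3pm,2pm,4pm,6pm) (1pm,3pm,3pm,2pm,4pm,7pm) (1pm,3pm,3pm,2pm,5pm,4pm) (1pm,3pm,3pm,2pm,5pm,5pm) (1pm,3pm,3pm,2pm,5pm,6pm) (1pm,3pm,3pm,2pm,5pm,7pm) (1pm,3pm,3pm,2pm,6pm,4pm) (1pm,3pm,3pm,2pm,6pm,5pm) (1pm,3pm,3pm,2pm,6pm,6pm) (1pm,3pm,3pm,2pm,6pm,7pm) (1pm,3pm,3pm,2pm,7pm,4pm) (1pm,3pm,3pm,2pm,7pm,5pm) (1pm,3pm,3pm,2pm,7pm,6pm) (1pm,3pm,3pm,2pm,7pm,7pm) (1pm,4pm,4pm,2pm,5pm,5pm) (1pm,4pm,4pm,2pm,5pm,6pm) (1pm,4pm,4pm,2pm,5pm,7pm) (1pm,4pm,4pm,2pm,6pm,5pm) (1pm,4pm,4pm,2pm,6pm,6pm) (1pm,4pm,4pm,2pm,6pm,7pm) (1pm,4pm,4pm,2pm,7pm,5pm) (1pm,4pm,4pm,2pm,7pm,6pm) (1pm,4pm,4pm,2pm,7pm,7pm) (1pm,5pm,5pm,2pm,6pm,6pm) (1pm,5pm,5pm,2pm,6pm,7pm) (1pm,5pm,5pm,2pm,7pm,6pm) (1pm,5pm,5pm,2pm,7pm,7pm) (1pm,6pm,6pm,2pm,7pm,7pm) — 30.
Postmortem=3pm: (1pm,4pm,4pm,3pm,5pm,5pm) (1pm,4pm,4pm,3pm,5pm,6pm) (1pm,4pm,4pm,3pm,5pm,7pm) (1pm,4pm,4pm,3pm,6pm,5pm) (1pm,4pm,4pm,3pm,6pm,6pm) (1pm,4pm,4pm,3pm,6pm,7pm) (1pm,4pm,4pm,3pm,7pm,5pm) (1pm,4pm,4pm,3pm,7pm,6pm) (1pm,4pm,4pm,3pm,7pm,7pm) (1pm,5pm,5pm,3pm,6pm,6pm) (1pm,5pm,5pm,3pm,6pm,7pm) (1pm,5pm,5pm,3pm,7pm,6pm) (1pm,5pm,5pm,3pm,7pm,7pm) (1pm,6pm,6pm,3pm,7pm,7pm) — 14.
Postmortem=4pm: (1pm,5pm,5pm,4pm,6pm,6pm) (1pm,5pm,5pm,4pm,6pm,7pm) (1pm,5pm,5pm,4pm,7pm,6pm) (1pm,5pm,5pm,4pm,7pm,7pm) (1pm,6pm,6pm,4pm,7pm,7pm) — 5.
Postmortem=5pm: (1pm,6pm,6pm,5pm,7pm,7pm) — 1.
Summing: 30 + 14 + 5 + 1 = 50.

50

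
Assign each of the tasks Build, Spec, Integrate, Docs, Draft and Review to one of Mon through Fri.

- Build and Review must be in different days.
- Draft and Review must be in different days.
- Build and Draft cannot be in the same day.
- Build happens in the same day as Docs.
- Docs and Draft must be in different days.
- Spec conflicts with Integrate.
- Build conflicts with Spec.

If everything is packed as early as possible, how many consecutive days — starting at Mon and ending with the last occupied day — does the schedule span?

3

Check 2 days directly (anything shorter is at least as hard).
Could 2 days be enough, i.e. nothing placed later than Tue? No: Build, Draft and Review must all be in different days (Build/Draft can't share; Build/Review can't share; Draft/Review can't share), but only 2 days are available: 3 tasks can't fit in 2 distinct days.
So 2 days is not enough.
3 works (last occupied day: Wed): for example Docs=Mon; Build=Mon; Integrate=Mon; Spec=Tue; Review=Wed; Draft=Tue.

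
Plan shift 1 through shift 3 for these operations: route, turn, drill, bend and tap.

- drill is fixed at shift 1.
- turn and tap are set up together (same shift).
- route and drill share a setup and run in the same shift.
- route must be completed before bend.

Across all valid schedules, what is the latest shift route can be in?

shift 1

Route must be in the same shift as drill, which can't be after shift 1, so route is at most shift 1.
route at shift 1 is achievable: turn -> shift 1; bend -> shift 2; drill -> shift 1; tap -> shift 1; route -> shift 1.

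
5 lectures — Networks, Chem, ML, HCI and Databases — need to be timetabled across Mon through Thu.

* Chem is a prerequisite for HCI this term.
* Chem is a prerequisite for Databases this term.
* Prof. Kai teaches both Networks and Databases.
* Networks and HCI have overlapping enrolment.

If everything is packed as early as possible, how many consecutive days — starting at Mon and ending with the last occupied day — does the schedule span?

The precedence chain requires at least 2 distinct days.
2 works (last occupied day: Tue): for example Networks -> Mon, Databases -> Tue, ML -> Mon, HCI -> Tue, Chem -> Mon.

2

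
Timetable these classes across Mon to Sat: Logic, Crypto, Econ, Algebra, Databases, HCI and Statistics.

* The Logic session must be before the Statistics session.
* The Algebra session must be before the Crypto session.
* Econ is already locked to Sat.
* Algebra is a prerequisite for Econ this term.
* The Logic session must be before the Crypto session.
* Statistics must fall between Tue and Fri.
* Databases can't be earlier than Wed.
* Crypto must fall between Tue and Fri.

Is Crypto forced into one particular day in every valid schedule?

Crypto can be Tue (e.g. Algebra -> Mon, Logic -> Mon, Statistics -> Tue, HCI -> Mon, Econ -> Sat, Crypto -> Tue, Databases -> Wed) or Wed (e.g. Econ in Sat, Crypto in Wed, Algebra in Mon, Databases in Wed, Logic in Mon, HCI in Mon, Statistics in Tue).

No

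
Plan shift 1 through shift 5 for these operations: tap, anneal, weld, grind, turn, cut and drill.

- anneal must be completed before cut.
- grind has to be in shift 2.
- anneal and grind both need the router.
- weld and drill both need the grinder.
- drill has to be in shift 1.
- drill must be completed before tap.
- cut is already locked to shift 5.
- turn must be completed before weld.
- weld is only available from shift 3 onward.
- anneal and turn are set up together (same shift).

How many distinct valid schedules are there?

24

Splitting on tap: it can be shift 2 (6), shift 3 (6), shift 4 (6), shift 5 (6). Listing each branch's schedules as (anneal, weld, grind, turn, cut, drill) by shift number:
tap=shift 2: (1,3,2,1,5,1) (1,4,2,1,5,1) (1,5,2,1,5,1) (3,4,2,3,5,1) (3,5,2,3,5,1) (4,5,2,4,5,1) — 6.
tap=shift 3: (1,3,2,1,5,1) (1,4,2,1,5,1) (1,5,2,1,5,1) (3,4,2,3,5,1) (3,5,2,3,5,1) (4,5,2,4,5,1) — 6.
tap=shift 4: (1,3,2,1,5,1) (1,4,2,1,5,1) (1,5,2,1,5,1) (3,4,2,3,5,1) (3,5,2,3,5,1) (4,5,2,4,5,1) — 6.
tap=shift 5: (1,3,2,1,5,1) (1,4,2,1,5,1) (1,5,2,1,5,1) (3,4,2,3,5,1) (3,5,2,3,5,1) (4,5,2,4,5,1) — 6.
Summing: 6 + 6 + 6 + 6 = 24.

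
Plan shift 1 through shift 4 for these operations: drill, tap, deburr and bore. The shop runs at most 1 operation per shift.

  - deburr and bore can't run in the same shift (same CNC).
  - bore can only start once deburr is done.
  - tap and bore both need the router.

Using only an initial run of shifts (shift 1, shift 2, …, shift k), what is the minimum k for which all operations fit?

The precedence chain requires at least 2 distinct shifts.
With at most 1 per shift and 4 operations, at least 4 shifts are needed.
4 works (last occupied shift: shift 4): for example drill in shift 3, deburr in shift 1, tap in shift 4, bore in shift 2.

4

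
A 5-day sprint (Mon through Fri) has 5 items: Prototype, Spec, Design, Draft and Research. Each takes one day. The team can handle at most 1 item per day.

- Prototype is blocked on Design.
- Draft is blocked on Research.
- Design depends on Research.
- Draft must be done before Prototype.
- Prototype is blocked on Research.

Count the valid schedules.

Splitting on Prototype: it can be Thu (2), Fri (8). Listing each branch's schedules as (Spec, Design, Draft, Research):
Prototype=Thu: (Fri,Tue,Wed,Mon) (Fri,Wed,Tue,Mon) — 2.
Prototype=Fri: (Mon,Wed,Thu,Tue) (Mon,Thu,Wed,Tue) (Tue,Wed,Thu,Mon) (Tue,Thu,Wed,Mon) (Wed,Tue,Thu,Mon) (Wed,Thu,Tue,Mon) (Thu,Tue,Wed,Mon) (Thu,Wed,Tue,Mon) — 8.
Summing: 2 + 8 = 10.

10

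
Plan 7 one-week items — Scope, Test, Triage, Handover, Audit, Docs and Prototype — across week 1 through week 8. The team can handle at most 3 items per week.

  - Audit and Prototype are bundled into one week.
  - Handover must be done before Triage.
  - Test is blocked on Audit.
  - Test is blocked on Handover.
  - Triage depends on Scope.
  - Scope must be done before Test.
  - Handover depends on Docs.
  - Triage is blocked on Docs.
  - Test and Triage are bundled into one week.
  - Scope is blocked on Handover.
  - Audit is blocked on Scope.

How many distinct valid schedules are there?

56

Splitting on Scope: it can be week 3 (10), week 4 (18), week 5 (18), week 6 (10). Listing each branch's schedules as (Test, Triage, Handover, Audit, Docs, Prototype) by week number:
Scope=week 3: (5,5,2,4,1,4) (6,6,2,4,1,4) (6,6,2,5,1,5) (7,7,2,4,1,4) (7,7,2,5,1,5) (7,7,2,6,1,6) (8,8,2,4,1,4) (8,8,2,5,1,5) (8,8,2,6,1,6) (8,8,2,7,1,7) — 10.
Scope=week 4: (6,6,2,5,1,5) (6,6,3,5,1,5) (6,6,3,5,2,5) (7,7,2,5,1,5) (7,7,2,6,1,6) (7,7,3,5,1,5) (7,7,3,5,2,5) (7,7,3,6,1,6) (7,7,3,6,2,6) (8,8,2,5,1,5) (8,8,2,6,1,6) (8,8,2,7,1,7) (8,8,3,5,1,5) (8,8,3,5,2,5) (8,8,3,6,1,6) (8,8,3,6,2,6) (8,8,3,7,1,7) (8,8,3,7,2,7) — 18.
Scope=week 5: (7,7,2,6,1,6) (7,7,3,6,1,6) (7,7,3,6,2,6) (7,7,4,6,1,6) (7,7,4,6,2,6) (7,7,4,6,3,6) (8,8,2,6,1,6) (8,8,2,7,1,7) (8,8,3,6,1,6) (8,8,3,6,2,6) (8,8,3,7,1,7) (8,8,3,7,2,7) (8,8,4,6,1,6) (8,8,4,6,2,6) (8,8,4,6,3,6) (8,8,4,7,1,7) (8,8,4,7,2,7) (8,8,4,7,3,7) — 18.
Scope=week 6: (8,8,2,7,1,7) (8,8,3,7,1,7) (8,8,3,7,2,7) (8,8,4,7,1,7) (8,8,4,7,2,7) (8,8,4,7,3,7) (8,8,5,7,1,7) (8,8,5,7,2,7) (8,8,5,7,3,7) (8,8,5,7,4,7) — 10.
Summing: 10 + 18 + 18 + 10 = 56.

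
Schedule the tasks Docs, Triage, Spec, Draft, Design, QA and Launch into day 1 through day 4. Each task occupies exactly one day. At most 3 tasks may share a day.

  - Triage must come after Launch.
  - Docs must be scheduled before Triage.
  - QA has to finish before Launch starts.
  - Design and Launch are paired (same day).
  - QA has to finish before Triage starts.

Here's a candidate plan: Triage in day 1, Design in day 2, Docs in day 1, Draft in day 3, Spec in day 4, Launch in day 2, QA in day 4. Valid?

No. QA has to finish before Triage starts is not satisfied.

Design and Launch are paired (same day) — holds.
Docs must be scheduled before Triage — violated.
Triage must come after Launch — violated.
QA has to finish before Launch starts — violated.
At most 3 tasks may share a day — holds.
QA has to finish before Triage starts — violated.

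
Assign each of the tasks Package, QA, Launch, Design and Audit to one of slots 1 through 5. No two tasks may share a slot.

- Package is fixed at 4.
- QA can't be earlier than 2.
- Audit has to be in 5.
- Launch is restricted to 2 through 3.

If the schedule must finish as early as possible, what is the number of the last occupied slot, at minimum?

5

With at most 1 per slot and 5 tasks, at least 5 slots are needed.
Audit can't be placed before 5, so the schedule must run through at least slot 5.
5 works (last occupied slot: 5): for example Design in 1; Package in 4; Launch in 2; QA in 3; Audit in 5.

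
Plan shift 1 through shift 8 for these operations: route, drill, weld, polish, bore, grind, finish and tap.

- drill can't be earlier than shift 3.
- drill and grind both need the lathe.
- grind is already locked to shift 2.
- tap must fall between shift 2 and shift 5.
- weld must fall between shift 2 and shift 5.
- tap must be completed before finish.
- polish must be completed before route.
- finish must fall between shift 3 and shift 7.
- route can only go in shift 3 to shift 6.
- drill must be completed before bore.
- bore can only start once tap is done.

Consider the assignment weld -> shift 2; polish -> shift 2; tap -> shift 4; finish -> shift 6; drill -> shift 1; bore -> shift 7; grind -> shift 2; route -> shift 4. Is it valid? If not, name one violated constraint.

No. drill can't be earlier than shift 3 is not satisfied.

drill can't be earlier than shift 3 — violated.
grind is already locked to shift 2 — holds.
tap must fall between shift 2 and shift 5 — holds.
weld must fall between shift 2 and shift 5 — holds.
finish must fall between shift 3 and shift 7 — holds.
drill must be completed before bore — holds.
route can only go in shift 3 to shift 6 — holds.
tap must be completed before finish — holds.
bore can only start once tap is done — holds.
polish must be completed before route — holds.
drill and grind both need the lathe — holds.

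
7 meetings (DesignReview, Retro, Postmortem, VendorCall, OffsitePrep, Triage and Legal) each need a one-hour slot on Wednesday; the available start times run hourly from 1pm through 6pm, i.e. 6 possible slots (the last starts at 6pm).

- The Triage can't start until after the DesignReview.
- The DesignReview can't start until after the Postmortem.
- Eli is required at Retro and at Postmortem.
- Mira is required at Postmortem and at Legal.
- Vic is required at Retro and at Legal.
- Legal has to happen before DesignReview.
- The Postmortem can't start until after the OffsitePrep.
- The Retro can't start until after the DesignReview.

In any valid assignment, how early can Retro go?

Precedence pushes Retro to at least 4pm.
Retro at 4pm is achievable: Postmortem -> 2pm; OffsitePrep -> 1pm; Legal -> 1pm; Triage -> 4pm; DesignReview -> 3pm; VendorCall -> 1pm; Retro -> 4pm.

4pm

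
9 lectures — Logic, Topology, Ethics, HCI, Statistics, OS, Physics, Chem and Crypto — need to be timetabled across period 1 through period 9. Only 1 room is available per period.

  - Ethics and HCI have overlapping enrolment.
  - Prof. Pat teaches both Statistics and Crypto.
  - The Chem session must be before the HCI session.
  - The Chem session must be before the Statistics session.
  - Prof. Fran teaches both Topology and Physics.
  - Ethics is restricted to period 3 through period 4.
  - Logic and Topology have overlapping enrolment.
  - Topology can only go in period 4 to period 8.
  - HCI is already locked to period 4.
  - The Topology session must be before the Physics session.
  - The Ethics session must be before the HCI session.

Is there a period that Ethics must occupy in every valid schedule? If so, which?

Ethics's window is period 3–period 4.
HCI is fixed at period 4, and Ethics can't share a period with HCI.
So Ethics must be period 3.

period 3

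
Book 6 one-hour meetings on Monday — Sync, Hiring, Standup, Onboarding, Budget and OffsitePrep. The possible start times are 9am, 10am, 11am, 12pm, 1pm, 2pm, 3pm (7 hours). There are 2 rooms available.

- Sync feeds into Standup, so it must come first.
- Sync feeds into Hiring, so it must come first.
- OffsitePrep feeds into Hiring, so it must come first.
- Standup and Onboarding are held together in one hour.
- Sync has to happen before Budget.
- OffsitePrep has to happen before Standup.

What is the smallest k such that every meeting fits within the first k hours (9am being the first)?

The precedence chain requires at least 2 distinct hours.
With at most 2 per hour and 6 meetings, at least 3 hours are needed.
3 works (last occupied hour: 11am): for example Budget -> 10am; Sync -> 9am; Onboarding -> 11am; OffsitePrep -> 9am; Standup -> 11am; Hiring -> 10am.

3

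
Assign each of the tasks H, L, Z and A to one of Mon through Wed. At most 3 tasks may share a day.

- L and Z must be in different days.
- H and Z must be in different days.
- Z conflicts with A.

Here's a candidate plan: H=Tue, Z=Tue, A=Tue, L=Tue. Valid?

No — it violates: L and Z must be in different days

Z conflicts with A — violated.
L and Z must be in different days — violated.
At most 3 tasks may share a day — violated.
H and Z must be in different days — violated.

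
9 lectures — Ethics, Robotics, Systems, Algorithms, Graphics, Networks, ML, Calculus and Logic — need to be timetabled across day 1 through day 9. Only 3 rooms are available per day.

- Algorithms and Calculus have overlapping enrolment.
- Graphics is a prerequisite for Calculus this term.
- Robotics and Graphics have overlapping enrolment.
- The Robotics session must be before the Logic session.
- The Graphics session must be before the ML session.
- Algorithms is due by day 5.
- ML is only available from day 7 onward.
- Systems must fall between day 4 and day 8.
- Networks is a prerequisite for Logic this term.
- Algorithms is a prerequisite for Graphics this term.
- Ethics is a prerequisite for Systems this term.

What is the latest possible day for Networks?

day 8

Downstream work caps Networks at day 8.
Networks at day 8 is achievable: Ethics=day 1; Logic=day 9; Systems=day 4; Algorithms=day 1; Networks=day 8; Robotics=day 1; Graphics=day 2; Calculus=day 3; ML=day 7.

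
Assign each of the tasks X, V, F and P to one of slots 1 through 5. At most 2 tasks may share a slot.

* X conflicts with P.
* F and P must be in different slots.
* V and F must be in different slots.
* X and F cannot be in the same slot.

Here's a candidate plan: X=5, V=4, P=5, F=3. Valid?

V and F must be in different slots — holds.
X conflicts with P — violated.
F and P must be in different slots — holds.
At most 2 tasks may share a slot — holds.
X and F cannot be in the same slot — holds.

No. X conflicts with P is not satisfied.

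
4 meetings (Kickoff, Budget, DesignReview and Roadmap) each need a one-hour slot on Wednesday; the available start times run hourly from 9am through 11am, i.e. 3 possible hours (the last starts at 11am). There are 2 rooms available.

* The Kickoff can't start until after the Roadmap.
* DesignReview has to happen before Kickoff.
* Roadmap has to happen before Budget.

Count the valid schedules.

8

Splitting on Kickoff: it can be 10am (2), 11am (6). Listing each branch's schedules as (Budget, DesignReview, Roadmap):
Kickoff=10am: (10am,9am,9am) (11am,9am,9am) — 2.
Kickoff=11am: (10am,9am,9am) (10am,10am,9am) (11am,9am,9am) (11am,9am,10am) (11am,10am,9am) (11am,10am,10am) — 6.
Summing: 2 + 6 = 8.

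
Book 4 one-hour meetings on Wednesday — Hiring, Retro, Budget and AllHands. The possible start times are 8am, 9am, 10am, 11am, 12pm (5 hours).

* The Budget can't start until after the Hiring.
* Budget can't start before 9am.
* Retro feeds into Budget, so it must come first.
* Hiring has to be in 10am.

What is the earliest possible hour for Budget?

Budget is available from 9am; precedence pushes Budget to at least 11am.
Budget at 11am is achievable: AllHands -> 8am, Budget -> 11am, Retro -> 8am, Hiring -> 10am.

11am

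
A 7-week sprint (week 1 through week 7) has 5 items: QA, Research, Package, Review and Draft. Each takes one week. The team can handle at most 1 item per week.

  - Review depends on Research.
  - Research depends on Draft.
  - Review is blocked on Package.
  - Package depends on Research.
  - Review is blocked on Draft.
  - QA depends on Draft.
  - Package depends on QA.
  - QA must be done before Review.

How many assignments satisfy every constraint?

42

Splitting on QA: it can be week 2 (10), week 3 (14), week 4 (12), week 5 (6). Listing each branch's schedules as (Research, Package, Review, Draft) by week number:
QA=week 2: (3,4,5,1) (3,4,6,1) (3,4,7,1) (3,5,6,1) (3,5,7,1) (3,6,7,1) (4,5,6,1) (4,5,7,1) (4,6,7,1) (5,6,7,1) — 10.
QA=week 3: (2,4,5,1) (2,4,6,1) (2,4,7,1) (2,5,6,1) (2,5,7,1) (2,6,7,1) (4,5,6,1) (4,5,6,2) (4,5,7,1) (4,5,7,2) (4,6,7,1) (4,6,7,2) (5,6,7,1) (5,6,7,2) — 14.
QA=week 4: (2,5,6,1) (2,5,7,1) (2,6,7,1) (3,5,6,1) (3,5,6,2) (3,5,7,1) (3,5,7,2) (3,6,7,1) (3,6,7,2) (5,6,7,1) (5,6,7,2) (5,6,7,3) — 12.
QA=week 5: (2,6,7,1) (3,6,7,1) (3,6,7,2) (4,6,7,1) (4,6,7,2) (4,6,7,3) — 6.
Summing: 10 + 14 + 12 + 6 = 42.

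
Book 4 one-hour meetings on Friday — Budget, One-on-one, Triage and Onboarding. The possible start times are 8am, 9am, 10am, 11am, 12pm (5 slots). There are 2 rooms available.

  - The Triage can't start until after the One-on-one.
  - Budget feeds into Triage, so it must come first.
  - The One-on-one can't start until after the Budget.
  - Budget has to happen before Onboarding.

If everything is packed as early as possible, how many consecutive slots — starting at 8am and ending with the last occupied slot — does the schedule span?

The precedence chain requires at least 3 distinct slots.
With at most 2 per slot and 4 meetings, at least 2 slots are needed.
3 works (last occupied slot: 10am): for example Triage=10am, Onboarding=9am, One-on-one=9am, Budget=8am.

3 slots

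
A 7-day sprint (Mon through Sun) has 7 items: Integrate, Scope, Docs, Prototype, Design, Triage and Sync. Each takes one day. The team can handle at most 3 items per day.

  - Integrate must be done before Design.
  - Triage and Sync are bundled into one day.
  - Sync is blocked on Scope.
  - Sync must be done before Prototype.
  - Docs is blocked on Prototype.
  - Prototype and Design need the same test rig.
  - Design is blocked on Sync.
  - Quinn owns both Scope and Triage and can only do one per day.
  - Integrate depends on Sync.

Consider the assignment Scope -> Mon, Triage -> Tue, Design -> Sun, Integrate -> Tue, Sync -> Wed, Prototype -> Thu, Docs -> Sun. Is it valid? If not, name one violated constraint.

Sync is blocked on Scope — holds.
Docs is blocked on Prototype — holds.
The team can handle at most 3 items per day — holds.
Triage and Sync are bundled into one day — violated.
Integrate depends on Sync — violated.
Prototype and Design need the same test rig — holds.
Design is blocked on Sync — holds.
Quinn owns both Scope and Triage and can only do one per day — holds.
Integrate must be done before Design — holds.
Sync must be done before Prototype — holds.

No — it violates: Integrate depends on Sync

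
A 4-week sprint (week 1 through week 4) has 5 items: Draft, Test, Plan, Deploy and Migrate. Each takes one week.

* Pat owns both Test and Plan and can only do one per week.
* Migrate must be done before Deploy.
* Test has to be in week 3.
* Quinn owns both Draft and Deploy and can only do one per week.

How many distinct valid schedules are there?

Splitting on Draft: it can be week 1 (18), week 2 (15), week 3 (12), week 4 (9). Listing each branch's schedules as (Test, Plan, Deploy, Migrate) by week number:
Draft=week 1: (3,1,2,1) (3,1,3,1) (3,1,3,2) (3,1,4,1) (3,1,4,2) (3,1,4,3) (3,2,2,1) (3,2,3,1) (3,2,3,2) (3,2,4,1) (3,2,4,2) (3,2,4,3) (3,4,2,1) (3,4,3,1) (3,4,3,2) (3,4,4,1) (3,4,4,2) (3,4,4,3) — 18.
Draft=week 2: (3,1,3,1) (3,1,3,2) (3,1,4,1) (3,1,4,2) (3,1,4,3) (3,2,3,1) (3,2,3,2) (3,2,4,1) (3,2,4,2) (3,2,4,3) (3,4,3,1) (3,4,3,2) (3,4,4,1) (3,4,4,2) (3,4,4,3) — 15.
Draft=week 3: (3,1,2,1) (3,1,4,1) (3,1,4,2) (3,1,4,3) (3,2,2,1) (3,2,4,1) (3,2,4,2) (3,2,4,3) (3,4,2,1) (3,4,4,1) (3,4,4,2) (3,4,4,3) — 12.
Draft=week 4: (3,1,2,1) (3,1,3,1) (3,1,3,2) (3,2,2,1) (3,2,3,1) (3,2,3,2) (3,4,2,1) (3,4,3,1) (3,4,3,2) — 9.
Summing: 18 + 15 + 12 + 9 = 54.

54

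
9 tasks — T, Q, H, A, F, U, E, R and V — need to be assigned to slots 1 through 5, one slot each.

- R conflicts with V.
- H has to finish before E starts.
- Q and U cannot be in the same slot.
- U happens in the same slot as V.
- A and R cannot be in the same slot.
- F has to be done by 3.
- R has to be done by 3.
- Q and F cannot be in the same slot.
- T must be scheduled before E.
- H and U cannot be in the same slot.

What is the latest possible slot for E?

Precedence pushes E to at least 2.
E at 5 is achievable: F=1, H=1, V=3, U=3, E=5, A=2, T=1, Q=2, R=1.

5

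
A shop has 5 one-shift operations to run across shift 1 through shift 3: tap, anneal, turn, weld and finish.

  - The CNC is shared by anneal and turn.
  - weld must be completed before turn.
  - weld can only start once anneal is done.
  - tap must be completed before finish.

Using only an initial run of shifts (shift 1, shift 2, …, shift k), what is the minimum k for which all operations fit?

The precedence chain requires at least 3 distinct shifts.
3 works (last occupied shift: shift 3): for example finish=shift 2; anneal=shift 1; tap=shift 1; weld=shift 2; turn=shift 3.

3 shifts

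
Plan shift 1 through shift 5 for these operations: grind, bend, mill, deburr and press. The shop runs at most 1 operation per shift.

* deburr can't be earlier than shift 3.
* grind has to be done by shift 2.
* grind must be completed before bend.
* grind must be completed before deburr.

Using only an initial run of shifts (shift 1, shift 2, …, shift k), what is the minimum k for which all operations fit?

5 shifts

The precedence chain requires at least 2 distinct shifts.
With at most 1 per shift and 5 operations, at least 5 shifts are needed.
deburr can't be placed before shift 3, so the schedule must run through at least shift 3.
5 works (last occupied shift: shift 5): for example deburr -> shift 3, press -> shift 5, grind -> shift 1, mill -> shift 4, bend -> shift 2.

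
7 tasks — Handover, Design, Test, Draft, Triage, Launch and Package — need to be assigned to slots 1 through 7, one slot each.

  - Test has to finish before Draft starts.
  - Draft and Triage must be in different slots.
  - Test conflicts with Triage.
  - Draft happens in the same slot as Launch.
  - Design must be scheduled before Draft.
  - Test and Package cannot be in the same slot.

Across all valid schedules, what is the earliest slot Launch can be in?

Launch must be in the same slot as Draft, which can't be before 2, so Launch is at least 2.
Launch at 2 is achievable: Handover=1, Test=1, Package=2, Triage=3, Draft=2, Launch=2, Design=1.

2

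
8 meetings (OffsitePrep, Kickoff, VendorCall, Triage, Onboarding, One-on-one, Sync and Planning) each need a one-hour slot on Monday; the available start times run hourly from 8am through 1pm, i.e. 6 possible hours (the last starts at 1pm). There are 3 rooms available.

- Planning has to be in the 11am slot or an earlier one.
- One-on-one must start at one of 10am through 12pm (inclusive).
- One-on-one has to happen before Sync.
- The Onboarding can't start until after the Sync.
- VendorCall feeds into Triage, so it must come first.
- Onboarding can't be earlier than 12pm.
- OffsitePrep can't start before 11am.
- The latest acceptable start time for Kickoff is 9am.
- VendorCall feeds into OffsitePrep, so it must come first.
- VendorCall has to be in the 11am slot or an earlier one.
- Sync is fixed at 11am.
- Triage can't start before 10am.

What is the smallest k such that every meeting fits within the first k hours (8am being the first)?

5

The precedence chain requires at least 3 distinct hours.
With at most 3 per hour and 8 meetings, at least 3 hours are needed.
Onboarding can't be placed before 12pm — that is hour 5 counting from 8am — so the schedule must run through at least 5 hours.
5 works (last occupied hour: 12pm): for example Triage=10am; VendorCall=8am; One-on-one=10am; OffsitePrep=11am; Onboarding=12pm; Planning=8am; Sync=11am; Kickoff=8am.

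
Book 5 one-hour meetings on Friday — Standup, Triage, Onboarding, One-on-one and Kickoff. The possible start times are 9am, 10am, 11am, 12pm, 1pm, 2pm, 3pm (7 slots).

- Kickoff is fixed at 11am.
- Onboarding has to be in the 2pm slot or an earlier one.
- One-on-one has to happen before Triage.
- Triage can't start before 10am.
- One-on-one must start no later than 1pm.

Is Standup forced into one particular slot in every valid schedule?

Standup can be 9am (e.g. Onboarding=9am; Standup=9am; One-on-one=9am; Kickoff=11am; Triage=10am) or 10am (e.g. Standup -> 10am; Onboarding -> 9am; Triage -> 10am; One-on-one -> 9am; Kickoff -> 11am).

No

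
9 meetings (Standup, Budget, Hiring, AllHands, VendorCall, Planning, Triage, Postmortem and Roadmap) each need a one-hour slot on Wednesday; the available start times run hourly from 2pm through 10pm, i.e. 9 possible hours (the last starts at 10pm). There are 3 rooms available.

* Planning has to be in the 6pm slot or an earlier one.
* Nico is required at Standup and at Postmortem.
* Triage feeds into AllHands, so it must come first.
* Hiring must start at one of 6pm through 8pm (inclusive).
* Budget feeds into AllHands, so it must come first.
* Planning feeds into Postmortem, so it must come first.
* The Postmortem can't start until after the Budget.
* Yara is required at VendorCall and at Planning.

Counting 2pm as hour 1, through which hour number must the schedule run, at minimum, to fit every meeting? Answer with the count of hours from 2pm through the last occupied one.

The precedence chain requires at least 2 distinct hours.
With at most 3 per hour and 9 meetings, at least 3 hours are needed.
Hiring can't be placed before 6pm — that is hour 5 counting from 2pm — so the schedule must run through at least 5 hours.
5 works (last occupied hour: 6pm): for example Postmortem in 3pm; VendorCall in 3pm; Planning in 2pm; Roadmap in 4pm; Triage in 2pm; Budget in 2pm; AllHands in 3pm; Standup in 4pm; Hiring in 6pm.

5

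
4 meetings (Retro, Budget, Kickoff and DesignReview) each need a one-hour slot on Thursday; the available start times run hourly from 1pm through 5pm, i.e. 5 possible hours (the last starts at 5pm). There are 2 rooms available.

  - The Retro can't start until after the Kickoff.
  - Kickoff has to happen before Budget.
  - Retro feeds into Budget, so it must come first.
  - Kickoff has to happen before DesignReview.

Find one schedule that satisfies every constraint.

Retro in 2pm; DesignReview in 2pm; Kickoff in 1pm; Budget in 3pm

Checking: Kickoff(1pm) before Budget(3pm); Kickoff(1pm) before Retro(2pm); Kickoff(1pm) before DesignReview(2pm); Retro(2pm) before Budget(3pm); max 2 per hour (cap 2).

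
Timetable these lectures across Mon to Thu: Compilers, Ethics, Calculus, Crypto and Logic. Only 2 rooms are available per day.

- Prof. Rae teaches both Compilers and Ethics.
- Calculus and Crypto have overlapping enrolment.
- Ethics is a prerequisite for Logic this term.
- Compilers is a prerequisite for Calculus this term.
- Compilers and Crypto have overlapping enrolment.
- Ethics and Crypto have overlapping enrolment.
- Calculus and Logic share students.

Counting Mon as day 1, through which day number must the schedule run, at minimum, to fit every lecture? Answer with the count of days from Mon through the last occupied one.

3 days

The precedence chain requires at least 2 distinct days.
With at most 2 per day and 5 lectures, at least 3 days are needed.
3 works (last occupied day: Wed): for example Crypto -> Wed; Compilers -> Mon; Ethics -> Tue; Logic -> Wed; Calculus -> Tue.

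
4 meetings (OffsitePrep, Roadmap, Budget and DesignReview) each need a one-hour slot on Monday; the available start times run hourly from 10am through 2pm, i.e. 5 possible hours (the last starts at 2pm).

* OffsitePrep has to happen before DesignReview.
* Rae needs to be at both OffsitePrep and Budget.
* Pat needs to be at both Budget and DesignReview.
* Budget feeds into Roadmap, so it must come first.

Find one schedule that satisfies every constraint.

Roadmap=12pm; Budget=11am; OffsitePrep=10am; DesignReview=12pm

Checking: Budget(11am) before Roadmap(12pm); OffsitePrep(10am) before DesignReview(12pm); Budget(11am) != DesignReview(12pm); OffsitePrep(10am) != Budget(11am).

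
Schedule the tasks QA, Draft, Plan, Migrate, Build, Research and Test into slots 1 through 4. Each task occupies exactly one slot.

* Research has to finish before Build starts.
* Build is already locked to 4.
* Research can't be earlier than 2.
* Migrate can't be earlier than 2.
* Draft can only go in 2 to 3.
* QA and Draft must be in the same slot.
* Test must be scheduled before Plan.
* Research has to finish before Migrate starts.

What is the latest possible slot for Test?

3

Downstream work caps Test at 3.
Test at 3 is achievable: Research in 2, Test in 3, QA in 2, Migrate in 3, Plan in 4, Draft in 2, Build in 4.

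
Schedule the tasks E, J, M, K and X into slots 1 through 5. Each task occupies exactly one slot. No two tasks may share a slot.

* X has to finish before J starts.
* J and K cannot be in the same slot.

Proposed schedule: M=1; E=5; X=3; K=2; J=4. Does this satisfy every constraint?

No two tasks may share a slot — holds.
X has to finish before J starts — holds.
J and K cannot be in the same slot — holds.

Yes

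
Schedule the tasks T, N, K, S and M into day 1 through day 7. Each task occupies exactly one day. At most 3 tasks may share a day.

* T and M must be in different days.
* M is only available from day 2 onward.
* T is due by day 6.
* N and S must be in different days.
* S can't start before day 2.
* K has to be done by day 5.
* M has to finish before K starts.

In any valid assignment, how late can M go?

day 4

M is available from day 2; downstream work caps M at day 4.
M at day 4 is achievable: T=day 1, N=day 1, K=day 5, S=day 2, M=day 4.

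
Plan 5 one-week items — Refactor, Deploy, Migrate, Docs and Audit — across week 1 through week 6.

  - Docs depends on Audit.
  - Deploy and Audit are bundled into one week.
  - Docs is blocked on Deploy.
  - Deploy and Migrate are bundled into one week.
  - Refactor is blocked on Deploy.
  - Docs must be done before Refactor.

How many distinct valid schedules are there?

Splitting on Refactor: it can be week 3 (1), week 4 (3), week 5 (6), week 6 (10). Listing each branch's schedules as (Deploy, Migrate, Docs, Audit) by week number:
Refactor=week 3: (1,1,2,1) — 1.
Refactor=week 4: (1,1,2,1) (1,1,3,1) (2,2,3,2) — 3.
Refactor=week 5: (1,1,2,1) (1,1,3,1) (1,1,4,1) (2,2,3,2) (2,2,4,2) (3,3,4,3) — 6.
Refactor=week 6: (1,1,2,1) (1,1,3,1) (1,1,4,1) (1,1,5,1) (2,2,3,2) (2,2,4,2) (2,2,5,2) (3,3,4,3) (3,3,5,3) (4,4,5,4) — 10.
Summing: 1 + 3 + 6 + 10 = 20.

20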